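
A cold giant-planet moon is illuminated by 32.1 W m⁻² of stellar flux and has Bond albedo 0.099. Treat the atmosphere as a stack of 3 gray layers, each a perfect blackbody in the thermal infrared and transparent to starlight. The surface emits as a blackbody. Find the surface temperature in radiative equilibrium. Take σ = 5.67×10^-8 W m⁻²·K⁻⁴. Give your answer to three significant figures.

150 K

Top-of-atmosphere balance: σT_e⁴ = S(1−α)/4 = 7.231 W m⁻² → T_e = 106.3 K.
With N = 3 opaque layers, T_s = (N+1)^(1/4)·T_e = 4^(1/4)·106.3 = 150.3 K.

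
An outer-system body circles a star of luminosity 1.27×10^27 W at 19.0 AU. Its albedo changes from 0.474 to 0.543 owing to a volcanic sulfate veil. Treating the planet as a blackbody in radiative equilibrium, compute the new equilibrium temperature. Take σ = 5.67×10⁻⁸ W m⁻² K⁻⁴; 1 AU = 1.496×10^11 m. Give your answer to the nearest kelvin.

71 K

Orbital distance: d = 19.0 AU = 2.842×10^12 m.
Flux at the orbit: S = L/(4πd²) = 1.27×10^27/(4π·(2.84×10^12)²) = 12.51 W m⁻².
T₂ = [S(1−α₂)/(4σ)]^(1/4) = [12.51·0.457/(4σ)]^(1/4) = 70.86 K.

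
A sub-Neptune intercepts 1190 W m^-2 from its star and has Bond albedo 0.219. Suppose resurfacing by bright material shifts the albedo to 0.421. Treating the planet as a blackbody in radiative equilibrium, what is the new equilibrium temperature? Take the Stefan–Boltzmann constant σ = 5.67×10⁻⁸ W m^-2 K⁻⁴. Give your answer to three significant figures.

With the new albedo, S(1−α₂)/4 = 172.3 W m^-2, so T₂ = 234.8 K.

235 K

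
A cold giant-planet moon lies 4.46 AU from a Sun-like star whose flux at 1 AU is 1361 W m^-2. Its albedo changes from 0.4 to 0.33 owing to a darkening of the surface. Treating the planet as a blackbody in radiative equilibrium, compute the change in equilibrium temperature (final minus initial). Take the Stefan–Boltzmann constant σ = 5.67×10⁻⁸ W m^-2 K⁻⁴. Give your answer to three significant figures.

3.24 kelvin

Flux at the orbit: S = 1361/(4.46)² = 68.42 W m^-2.
Initial: T₁ = [S(1−0.4)/(4σ)]^(1/4) = 116.0 K.
After:  T₂ = [68.42·0.67/(4σ)]^(1/4) = 119.2 K.
ΔT = T₂ − T₁ = 3.244 K.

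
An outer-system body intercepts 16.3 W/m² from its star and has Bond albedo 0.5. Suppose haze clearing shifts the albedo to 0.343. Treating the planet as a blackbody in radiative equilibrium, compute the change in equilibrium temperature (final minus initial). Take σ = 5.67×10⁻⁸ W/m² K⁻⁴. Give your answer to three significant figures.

5.47 K

With α = 0.5, T₁ = 77.42 K.
With α = 0.343, T₂ = 82.89 K.
Change: 82.89 − 77.42 = 5.470 K.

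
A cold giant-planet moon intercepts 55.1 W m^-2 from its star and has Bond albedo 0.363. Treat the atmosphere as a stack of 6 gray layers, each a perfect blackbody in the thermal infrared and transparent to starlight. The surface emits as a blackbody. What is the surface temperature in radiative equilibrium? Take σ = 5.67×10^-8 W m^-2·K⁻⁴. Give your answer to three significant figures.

181 kelvin

Top-of-atmosphere balance: σT_e⁴ = S(1−α)/4 = 8.775 W m^-2 → T_e = 111.5 K.
Layer-by-layer balance gives σT_s⁴ = (N+1)σT_e⁴, so T_s = 7^¼·111.5 = 181.4 K.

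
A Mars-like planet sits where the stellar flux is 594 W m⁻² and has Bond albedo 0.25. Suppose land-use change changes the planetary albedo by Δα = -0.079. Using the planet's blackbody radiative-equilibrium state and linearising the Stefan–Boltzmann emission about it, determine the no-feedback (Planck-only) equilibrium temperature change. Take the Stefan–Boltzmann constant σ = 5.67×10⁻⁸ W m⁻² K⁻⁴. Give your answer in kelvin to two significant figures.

Reference equilibrium: T_e = [S(1−α)/(4σ)]^(1/4) = 210.5 K.
The change in absorbed flux is Δ[S(1−α)/4] = −SΔα/4 = 11.73 W m⁻².
The Planck feedback parameter is 4σT_e³ = 2.116 W m⁻²/K.
ΔT₀ = ΔF/λ_P = 11.73/2.116 = 5.54 K.

5.5 K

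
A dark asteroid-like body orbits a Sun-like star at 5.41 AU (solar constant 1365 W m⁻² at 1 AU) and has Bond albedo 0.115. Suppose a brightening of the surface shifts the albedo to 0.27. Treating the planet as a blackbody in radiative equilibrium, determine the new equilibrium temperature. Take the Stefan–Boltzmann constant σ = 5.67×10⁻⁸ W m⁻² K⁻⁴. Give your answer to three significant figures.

Irradiance scales as 1/d², so S = 1365 W m⁻² × (1/5.41)² = 46.64 W m⁻².
With the new albedo, S(1−α₂)/4 = 8.511 W m⁻², so T₂ = 110.7 K.

111 K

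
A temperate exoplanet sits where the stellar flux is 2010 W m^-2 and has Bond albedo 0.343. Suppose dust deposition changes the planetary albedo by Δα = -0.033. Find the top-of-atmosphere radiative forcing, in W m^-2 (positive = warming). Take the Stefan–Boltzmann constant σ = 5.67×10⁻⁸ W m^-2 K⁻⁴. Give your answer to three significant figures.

TOA radiative forcing: ΔF = −S·Δα/4 = −2010·(-0.033)/4 = 16.58 W m^-2.

16.6 W m^-2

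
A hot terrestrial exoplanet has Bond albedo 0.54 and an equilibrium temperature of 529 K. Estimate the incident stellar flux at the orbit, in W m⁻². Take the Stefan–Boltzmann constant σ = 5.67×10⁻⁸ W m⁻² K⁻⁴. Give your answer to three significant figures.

38600 W m⁻²

From S(1−α)/4 = σT⁴: S = 4σT⁴/(1−α).
The emitted flux is σT⁴ = 4440 W m⁻².
S = 4·4440/0.46 = 38610 W m⁻².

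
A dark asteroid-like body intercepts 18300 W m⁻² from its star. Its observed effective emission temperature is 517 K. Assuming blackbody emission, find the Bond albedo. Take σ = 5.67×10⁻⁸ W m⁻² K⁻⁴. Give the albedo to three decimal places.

0.115

From σT⁴ = S(1−α)/4 we invert for α: 1−α = 4σT⁴/S.
4σT⁴ = 4·5.67×10⁻⁸·(517)⁴ = 16200 W m⁻².
Hence α = 1 − 16200/18300 = 0.1146.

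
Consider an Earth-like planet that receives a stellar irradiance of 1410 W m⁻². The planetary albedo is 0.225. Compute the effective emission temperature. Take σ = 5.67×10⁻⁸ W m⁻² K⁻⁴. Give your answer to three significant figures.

Absorbed flux (global mean): S(1−α)/4 = 1410·0.775/4 = 273.2 W m⁻².
Balancing against σT⁴: T = (273.2/5.67×10⁻⁸)^(1/4) = 263.5 K.

263 K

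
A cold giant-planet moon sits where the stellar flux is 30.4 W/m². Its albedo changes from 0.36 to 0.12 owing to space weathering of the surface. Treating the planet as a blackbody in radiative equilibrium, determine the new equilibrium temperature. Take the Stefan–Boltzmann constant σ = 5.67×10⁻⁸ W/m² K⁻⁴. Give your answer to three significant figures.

104 kelvin

New equilibrium: T₂ = [(1−0.12)·30.40/(4σ)]^(1/4) = 104.2 K.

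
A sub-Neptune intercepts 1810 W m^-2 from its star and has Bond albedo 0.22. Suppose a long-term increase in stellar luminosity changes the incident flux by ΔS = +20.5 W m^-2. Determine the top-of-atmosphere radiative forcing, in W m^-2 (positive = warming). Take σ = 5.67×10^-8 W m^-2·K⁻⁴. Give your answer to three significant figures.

4.00 W m^-2

TOA radiative forcing: ΔF = (1−α)ΔS/4 = 0.78·(+20.5)/4 = 3.998 W m^-2.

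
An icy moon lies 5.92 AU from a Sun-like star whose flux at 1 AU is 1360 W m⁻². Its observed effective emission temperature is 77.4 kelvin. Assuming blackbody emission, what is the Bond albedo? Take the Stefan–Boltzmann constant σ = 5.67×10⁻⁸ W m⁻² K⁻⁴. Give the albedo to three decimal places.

0.790

Irradiance scales as 1/d², so S = 1360 W m⁻² × (1/5.92)² = 38.81 W m⁻².
From σT⁴ = S(1−α)/4 we invert for α: 1−α = 4σT⁴/S.
4σT⁴ = 4·5.67×10⁻⁸·(77.4)⁴ = 8.140 W m⁻².
1−α = 8.140/38.81 = 0.2098, so α = 0.7902.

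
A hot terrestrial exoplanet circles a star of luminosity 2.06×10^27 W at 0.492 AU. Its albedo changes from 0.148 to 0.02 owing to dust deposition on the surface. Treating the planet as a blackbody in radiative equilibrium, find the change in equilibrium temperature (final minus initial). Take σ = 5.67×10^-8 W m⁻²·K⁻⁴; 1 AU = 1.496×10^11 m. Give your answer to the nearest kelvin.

21 K

Orbital distance: d = 0.492 AU = 7.360×10^10 m.
S = L/(4πd²) = 30260 W m⁻².
Initial: T₁ = [S(1−0.148)/(4σ)]^(1/4) = 580.7 K.
After:  T₂ = [30260·0.98/(4σ)]^(1/4) = 601.3 K.
Change: 601.3 − 580.7 = 20.68 K.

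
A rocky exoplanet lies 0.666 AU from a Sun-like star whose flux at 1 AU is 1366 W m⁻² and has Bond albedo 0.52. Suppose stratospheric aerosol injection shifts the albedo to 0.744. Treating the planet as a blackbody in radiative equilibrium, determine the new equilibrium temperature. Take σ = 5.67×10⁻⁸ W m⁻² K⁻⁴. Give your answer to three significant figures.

243 kelvin

Irradiance scales as 1/d², so S = 1366 W m⁻² × (1/0.666)² = 3080 W m⁻².
New equilibrium: T₂ = [(1−0.744)·3080/(4σ)]^(1/4) = 242.8 K.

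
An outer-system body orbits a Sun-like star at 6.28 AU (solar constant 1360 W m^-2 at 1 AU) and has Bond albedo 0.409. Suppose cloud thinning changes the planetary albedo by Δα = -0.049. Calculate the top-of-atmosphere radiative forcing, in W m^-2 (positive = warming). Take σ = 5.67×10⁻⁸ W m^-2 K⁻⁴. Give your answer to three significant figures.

By the inverse-square law, S = 1360/6.28² = 34.48 W m^-2.
ΔF = −(S/4)Δα = −(34.48/4)×(-0.049) = 0.4224 W m^-2.

0.422 W m^-2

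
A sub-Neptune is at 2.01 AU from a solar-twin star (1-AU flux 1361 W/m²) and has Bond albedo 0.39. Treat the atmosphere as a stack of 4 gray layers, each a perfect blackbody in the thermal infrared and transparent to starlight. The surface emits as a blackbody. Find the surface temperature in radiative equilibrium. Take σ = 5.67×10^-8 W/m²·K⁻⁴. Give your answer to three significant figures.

259 K

Flux at the orbit: S = 1361/(2.01)² = 336.9 W/m².
The effective emission temperature is T_e = [S(1−α)/(4σ)]^¼ = 173.5 K.
For an N-layer opaque stack, T_s⁴ = (N+1)T_e⁴, hence T_s = (5)^(1/4)×173.5 K = 259.4 K.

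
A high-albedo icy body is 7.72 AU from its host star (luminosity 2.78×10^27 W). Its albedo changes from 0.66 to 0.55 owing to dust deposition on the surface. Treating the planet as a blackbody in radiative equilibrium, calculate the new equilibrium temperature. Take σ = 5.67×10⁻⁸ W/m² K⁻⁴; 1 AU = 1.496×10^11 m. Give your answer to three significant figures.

d = 7.72 × 1.496×10^11 m = 1.155×10^12 m.
S = L/(4πd²) = 165.9 W/m².
With the new albedo, S(1−α₂)/4 = 18.66 W/m², so T₂ = 134.7 K.

135 K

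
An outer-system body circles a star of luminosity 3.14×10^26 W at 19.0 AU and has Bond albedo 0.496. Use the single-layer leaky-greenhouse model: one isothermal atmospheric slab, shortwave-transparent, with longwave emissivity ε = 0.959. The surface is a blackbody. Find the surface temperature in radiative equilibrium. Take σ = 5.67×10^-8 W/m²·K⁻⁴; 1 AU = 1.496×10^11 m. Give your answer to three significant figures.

d = 19.0 × 1.496×10^11 m = 2.842×10^12 m.
Spreading L over a sphere of radius d: S = 3.14×10^26/(4π·2.84×10^12²) = 3.093 W/m².
At the top of the atmosphere, σT_e⁴ = S(1−α)/4 = 0.3897 W/m², giving T_e = 51.20 K.
The surface balance (absorbed SW + ε·downward IR = σT_s⁴) with T_a⁴ = T_s⁴/2 reduces to T_s = T_e·[2/(2−ε)]^¼ = 60.28 K.

60.3 kelvin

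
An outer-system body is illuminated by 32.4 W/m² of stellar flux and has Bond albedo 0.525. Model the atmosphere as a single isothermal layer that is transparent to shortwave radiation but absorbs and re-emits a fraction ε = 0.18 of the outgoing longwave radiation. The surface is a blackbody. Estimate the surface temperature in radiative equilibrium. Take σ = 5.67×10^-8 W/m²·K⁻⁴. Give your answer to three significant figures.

The planet radiates to space at T_e = [S(1−α)/(4σ)]^(1/4) = 90.76 K.
For a single slab of emissivity ε, T_s⁴ = 2T_e⁴/(2−ε); thus T_s = 90.76·(1.099)^(1/4) = 92.93 K.

92.9 K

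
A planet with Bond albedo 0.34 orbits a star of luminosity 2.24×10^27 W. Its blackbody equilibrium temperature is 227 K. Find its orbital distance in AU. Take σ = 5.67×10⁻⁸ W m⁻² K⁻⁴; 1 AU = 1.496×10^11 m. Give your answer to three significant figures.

Required flux: S = 4σT⁴/(1−α) = 912.4 W m⁻².
Then d = [L/(4πS)]^(1/2) = 4.420×10^11 m, i.e. 2.955 AU.

2.95 AU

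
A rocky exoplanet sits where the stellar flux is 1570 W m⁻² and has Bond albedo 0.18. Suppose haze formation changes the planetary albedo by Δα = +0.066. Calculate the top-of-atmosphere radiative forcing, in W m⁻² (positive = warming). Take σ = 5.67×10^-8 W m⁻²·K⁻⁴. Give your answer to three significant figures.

-25.9 W m⁻²

ΔF = −(S/4)Δα = −(1570/4)×(+0.066) = -25.91 W m⁻².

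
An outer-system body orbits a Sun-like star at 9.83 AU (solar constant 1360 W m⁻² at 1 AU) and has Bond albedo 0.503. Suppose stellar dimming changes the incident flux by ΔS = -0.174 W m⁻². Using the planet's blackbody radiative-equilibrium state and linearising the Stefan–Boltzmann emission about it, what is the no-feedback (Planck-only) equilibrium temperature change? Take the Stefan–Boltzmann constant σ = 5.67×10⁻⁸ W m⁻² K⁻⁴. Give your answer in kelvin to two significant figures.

Irradiance scales as 1/d², so S = 1360 W m⁻² × (1/9.83)² = 14.07 W m⁻².
Unperturbed T_e = [14.07·(1−0.503)/(4σ)]^¼ = 74.52 K.
ΔF = Δ[S(1−α)]/4 = (1−0.503)·-0.174/4 = -0.02162 W m⁻².
The Planck feedback parameter is 4σT_e³ = 0.09386 W m⁻²/K.
ΔT₀ = ΔF/λ_P = -0.02162/0.09386 = -0.230 K.

-0.23 kelvin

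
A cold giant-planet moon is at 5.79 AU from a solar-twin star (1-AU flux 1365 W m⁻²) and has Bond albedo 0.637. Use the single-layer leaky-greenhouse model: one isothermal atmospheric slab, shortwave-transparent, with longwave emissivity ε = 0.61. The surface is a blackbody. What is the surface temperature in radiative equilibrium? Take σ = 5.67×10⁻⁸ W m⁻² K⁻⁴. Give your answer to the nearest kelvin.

98 K

Flux at the orbit: S = 1365/(5.79)² = 40.72 W m⁻².
The planet radiates to space at T_e = [S(1−α)/(4σ)]^(1/4) = 89.85 K.
The surface balance (absorbed SW + ε·downward IR = σT_s⁴) with T_a⁴ = T_s⁴/2 reduces to T_s = T_e·[2/(2−ε)]^¼ = 98.40 K.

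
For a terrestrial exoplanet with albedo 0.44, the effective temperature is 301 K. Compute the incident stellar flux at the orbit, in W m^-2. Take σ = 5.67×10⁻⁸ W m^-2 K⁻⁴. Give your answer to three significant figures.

3320 W m^-2

From S(1−α)/4 = σT⁴: S = 4σT⁴/(1−α).
The emitted flux is σT⁴ = 465.4 W m^-2.
S = 4·465.4/0.56 = 3324 W m^-2.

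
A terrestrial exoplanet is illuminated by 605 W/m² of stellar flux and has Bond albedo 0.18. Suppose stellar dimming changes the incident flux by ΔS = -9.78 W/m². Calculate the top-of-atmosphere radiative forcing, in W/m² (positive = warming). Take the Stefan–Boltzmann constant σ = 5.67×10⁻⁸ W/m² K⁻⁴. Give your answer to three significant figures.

-2.00 W/m²

TOA radiative forcing: ΔF = (1−α)ΔS/4 = 0.82·(-9.78)/4 = -2.005 W/m².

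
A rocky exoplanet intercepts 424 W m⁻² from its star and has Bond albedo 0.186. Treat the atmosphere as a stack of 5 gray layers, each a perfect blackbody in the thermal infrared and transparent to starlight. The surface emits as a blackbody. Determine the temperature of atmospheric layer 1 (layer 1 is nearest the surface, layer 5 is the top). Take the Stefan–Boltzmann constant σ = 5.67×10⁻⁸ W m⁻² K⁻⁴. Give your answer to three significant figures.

The effective emission temperature is T_e = [S(1−α)/(4σ)]^¼ = 197.5 K.
In the N-layer model, layer k (counted from the surface) has T_k = (N+1−k)^(1/4)·T_e.
With k = 1: T_1 = (5+1−1)^¼·197.5 K = 295.3 K.

295 K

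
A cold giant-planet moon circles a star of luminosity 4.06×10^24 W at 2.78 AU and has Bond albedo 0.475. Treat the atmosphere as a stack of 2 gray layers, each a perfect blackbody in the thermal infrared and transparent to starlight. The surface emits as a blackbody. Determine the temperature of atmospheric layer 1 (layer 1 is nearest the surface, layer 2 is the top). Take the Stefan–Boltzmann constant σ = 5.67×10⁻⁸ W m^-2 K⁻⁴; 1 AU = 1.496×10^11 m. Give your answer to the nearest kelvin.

54 kelvin

d = 2.78 × 1.496×10^11 m = 4.159×10^11 m.
S = L/(4πd²) = 1.868 W m^-2.
OLR = S(1−α)/4 = 0.2452 W m^-2; the top layer radiates at T_e = 45.60 K.
Each opaque layer satisfies 2T_j⁴ = T_{j−1}⁴ + T_{j+1}⁴, giving T_k⁴ = (N+1−k)T_e⁴.
With k = 1: T_1 = (2+1−1)^¼·45.60 K = 54.23 K.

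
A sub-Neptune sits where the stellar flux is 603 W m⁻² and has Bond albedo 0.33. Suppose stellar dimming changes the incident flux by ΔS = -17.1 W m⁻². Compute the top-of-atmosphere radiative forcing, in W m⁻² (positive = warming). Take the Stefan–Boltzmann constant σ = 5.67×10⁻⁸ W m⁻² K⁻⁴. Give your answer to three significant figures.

ΔF = Δ[S(1−α)]/4 = (1−0.33)·-17.1/4 = -2.864 W m⁻².

-2.86 W m⁻²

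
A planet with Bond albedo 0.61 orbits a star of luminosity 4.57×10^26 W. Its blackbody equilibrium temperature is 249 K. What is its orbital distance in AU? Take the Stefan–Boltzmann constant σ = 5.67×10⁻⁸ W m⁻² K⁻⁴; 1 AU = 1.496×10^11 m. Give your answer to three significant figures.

Required flux: S = 4σT⁴/(1−α) = 2236 W m⁻².
From L = 4πd²S, d = √(4.57×10^26/(4π·2236)) = 1.275×10^11 m = 0.8526 AU.

0.853 AU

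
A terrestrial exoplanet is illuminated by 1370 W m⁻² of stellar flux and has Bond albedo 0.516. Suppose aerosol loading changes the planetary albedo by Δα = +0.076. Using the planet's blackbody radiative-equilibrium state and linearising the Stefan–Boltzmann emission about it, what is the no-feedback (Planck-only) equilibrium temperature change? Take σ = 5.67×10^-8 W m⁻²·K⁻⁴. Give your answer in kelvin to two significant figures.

The baseline emission temperature is T_e = 232.5 K.
TOA radiative forcing: ΔF = −S·Δα/4 = −1370·(+0.076)/4 = -26.03 W m⁻².
Planck response: λ_P = 4σT_e³ = 4·5.67×10⁻⁸·(232.5)³ = 2.852 W m⁻²/K.
ΔT₀ = ΔF/λ_P = -26.03/2.852 = -9.13 K.

-9.1 K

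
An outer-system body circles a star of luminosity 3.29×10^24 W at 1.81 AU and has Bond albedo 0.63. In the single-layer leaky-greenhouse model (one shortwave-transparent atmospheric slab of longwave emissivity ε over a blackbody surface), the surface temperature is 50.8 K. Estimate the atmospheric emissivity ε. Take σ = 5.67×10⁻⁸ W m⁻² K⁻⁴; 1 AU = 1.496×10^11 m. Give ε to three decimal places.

Orbital distance: d = 1.81 AU = 2.708×10^11 m.
S = L/(4πd²) = 3.571 W m⁻².
TOA balance gives T_e = 49.13 K.
T_s⁴ = T_e⁴·2/(2−ε) → ε = 2 − 2(T_e/T_s)⁴ = 2 − 2·(49.13/50.8)⁴ = 0.2506.

0.251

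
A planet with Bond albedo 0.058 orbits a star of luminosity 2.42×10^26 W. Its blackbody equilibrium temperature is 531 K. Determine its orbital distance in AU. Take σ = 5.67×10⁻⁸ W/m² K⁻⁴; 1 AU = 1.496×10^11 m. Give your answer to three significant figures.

0.212 AU

Required flux: S = 4σT⁴/(1−α) = 19140 W/m².
Then d = [L/(4πS)]^(1/2) = 3.172×10^10 m, i.e. 0.2120 AU.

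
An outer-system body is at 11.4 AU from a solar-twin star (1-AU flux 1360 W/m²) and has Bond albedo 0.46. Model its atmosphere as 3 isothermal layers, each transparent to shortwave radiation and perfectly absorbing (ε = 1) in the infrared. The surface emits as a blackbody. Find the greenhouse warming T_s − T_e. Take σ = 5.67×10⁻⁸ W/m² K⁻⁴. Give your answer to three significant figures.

29.3 kelvin

By the inverse-square law, S = 1360/11.4² = 10.46 W/m².
Top-of-atmosphere balance: σT_e⁴ = S(1−α)/4 = 1.413 W/m² → T_e = 70.65 K.
Surface: T_s = (4)^¼·T_e = 99.92 K.
Warming: T_s − T_e = 29.26 K.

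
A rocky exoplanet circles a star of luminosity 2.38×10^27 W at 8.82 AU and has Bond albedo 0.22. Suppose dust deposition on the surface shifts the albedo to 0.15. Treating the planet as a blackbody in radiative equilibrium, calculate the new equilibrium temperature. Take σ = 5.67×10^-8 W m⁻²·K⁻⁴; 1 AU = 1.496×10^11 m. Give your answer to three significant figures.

d = 8.82 × 1.496×10^11 m = 1.319×10^12 m.
Spreading L over a sphere of radius d: S = 2.38×10^27/(4π·1.32×10^12²) = 108.8 W m⁻².
With the new albedo, S(1−α₂)/4 = 23.12 W m⁻², so T₂ = 142.1 K.

142 K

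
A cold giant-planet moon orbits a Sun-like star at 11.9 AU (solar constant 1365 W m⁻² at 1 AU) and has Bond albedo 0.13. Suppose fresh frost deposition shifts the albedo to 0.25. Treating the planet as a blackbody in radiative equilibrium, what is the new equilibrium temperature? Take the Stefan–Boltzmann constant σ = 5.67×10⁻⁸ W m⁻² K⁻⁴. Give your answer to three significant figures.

Irradiance scales as 1/d², so S = 1365 W m⁻² × (1/11.9)² = 9.639 W m⁻².
With the new albedo, S(1−α₂)/4 = 1.807 W m⁻², so T₂ = 75.14 K.

75.1 K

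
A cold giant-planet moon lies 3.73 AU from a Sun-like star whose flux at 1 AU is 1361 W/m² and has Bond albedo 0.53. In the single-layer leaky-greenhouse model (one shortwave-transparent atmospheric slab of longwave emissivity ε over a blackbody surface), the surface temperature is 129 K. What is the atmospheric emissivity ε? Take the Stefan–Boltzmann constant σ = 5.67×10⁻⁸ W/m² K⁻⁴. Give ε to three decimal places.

0.536

By the inverse-square law, S = 1361/3.73² = 97.82 W/m².
First, T_e = [97.82·(1−0.53)/(4σ)]^(1/4) = 119.3 K.
Since (2−ε)/2 = (T_e/T_s)⁴ = 0.7320, ε = 0.5359.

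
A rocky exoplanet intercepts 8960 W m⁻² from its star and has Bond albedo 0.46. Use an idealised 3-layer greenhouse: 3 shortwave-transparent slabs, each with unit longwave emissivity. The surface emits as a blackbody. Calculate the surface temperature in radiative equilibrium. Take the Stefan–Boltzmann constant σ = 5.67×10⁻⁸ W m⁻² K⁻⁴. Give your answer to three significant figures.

540 kelvin

OLR = S(1−α)/4 = 1210 W m⁻²; the top layer radiates at T_e = 382.2 K.
With N = 3 opaque layers, T_s = (N+1)^(1/4)·T_e = 4^(1/4)·382.2 = 540.5 K.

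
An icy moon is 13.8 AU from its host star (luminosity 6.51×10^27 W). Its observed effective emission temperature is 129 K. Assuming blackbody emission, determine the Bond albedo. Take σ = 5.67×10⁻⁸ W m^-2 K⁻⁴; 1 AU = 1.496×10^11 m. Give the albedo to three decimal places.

0.483

d = 13.8 × 1.496×10^11 m = 2.064×10^12 m.
S = L/(4πd²) = 121.5 W m^-2.
From σT⁴ = S(1−α)/4 we invert for α: 1−α = 4σT⁴/S.
σT⁴ = 15.70 W m^-2, so 4σT⁴ = 62.81 W m^-2.
Hence α = 1 − 62.81/121.5 = 0.4833.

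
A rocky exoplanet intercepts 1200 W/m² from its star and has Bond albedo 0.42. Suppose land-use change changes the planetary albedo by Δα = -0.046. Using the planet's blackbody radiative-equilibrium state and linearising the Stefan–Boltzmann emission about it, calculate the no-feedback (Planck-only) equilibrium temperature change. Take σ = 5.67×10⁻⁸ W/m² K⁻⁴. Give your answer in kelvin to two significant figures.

Reference equilibrium: T_e = [S(1−α)/(4σ)]^(1/4) = 235.4 K.
TOA radiative forcing: ΔF = −S·Δα/4 = −1200·(-0.046)/4 = 13.80 W/m².
The Planck feedback parameter is 4σT_e³ = 2.957 W/m²/K.
So ΔT₀ = 13.80/2.957 = 4.67 K.

4.7 K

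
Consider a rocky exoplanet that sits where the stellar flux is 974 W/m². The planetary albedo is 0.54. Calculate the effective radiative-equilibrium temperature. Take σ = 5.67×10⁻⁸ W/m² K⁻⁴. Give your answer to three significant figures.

Absorbed flux (global mean): S(1−α)/4 = 974.0·0.46/4 = 112.0 W/m².
In equilibrium σT⁴ equals this, so T = 210.8 K.

211 kelvin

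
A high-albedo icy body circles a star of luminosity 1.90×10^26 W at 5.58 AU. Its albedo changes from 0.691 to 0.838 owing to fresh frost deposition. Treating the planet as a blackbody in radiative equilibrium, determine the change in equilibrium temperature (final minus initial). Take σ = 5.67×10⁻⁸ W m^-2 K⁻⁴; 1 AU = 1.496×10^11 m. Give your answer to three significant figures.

-11.0 kelvin

d = 5.58 × 1.496×10^11 m = 8.348×10^11 m.
S = L/(4πd²) = 21.70 W m^-2.
Before: T₁ = [21.70·0.309/(4σ)]^(1/4) = 73.74 K.
After:  T₂ = [21.70·0.162/(4σ)]^(1/4) = 62.74 K.
ΔT = T₂ − T₁ = -10.99 K.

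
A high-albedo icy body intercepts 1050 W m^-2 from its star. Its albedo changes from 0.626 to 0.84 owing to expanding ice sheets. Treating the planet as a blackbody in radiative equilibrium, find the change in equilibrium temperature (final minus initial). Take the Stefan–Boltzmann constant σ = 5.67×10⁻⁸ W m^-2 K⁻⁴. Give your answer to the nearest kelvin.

Before: T₁ = [1050·0.374/(4σ)]^(1/4) = 204.0 K.
After:  T₂ = [1050·0.16/(4σ)]^(1/4) = 165.0 K.
Change: 165.0 − 204.0 = -39.01 K.

-39 K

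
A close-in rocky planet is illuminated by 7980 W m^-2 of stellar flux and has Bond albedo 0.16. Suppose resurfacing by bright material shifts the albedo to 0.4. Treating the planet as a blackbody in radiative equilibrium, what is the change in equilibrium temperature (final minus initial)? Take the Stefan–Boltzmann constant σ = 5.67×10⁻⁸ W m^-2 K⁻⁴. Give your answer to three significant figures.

Initial: T₁ = [S(1−0.16)/(4σ)]^(1/4) = 414.6 K.
With α = 0.4, T₂ = 381.2 K.
Change: 381.2 − 414.6 = -33.45 K.

-33.5 K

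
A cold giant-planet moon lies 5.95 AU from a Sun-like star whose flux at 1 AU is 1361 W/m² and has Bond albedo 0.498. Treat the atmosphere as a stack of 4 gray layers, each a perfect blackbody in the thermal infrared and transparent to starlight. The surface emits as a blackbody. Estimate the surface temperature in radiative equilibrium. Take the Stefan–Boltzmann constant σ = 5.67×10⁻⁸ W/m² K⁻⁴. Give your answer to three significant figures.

Irradiance scales as 1/d², so S = 1361 W/m² × (1/5.95)² = 38.44 W/m².
Top-of-atmosphere balance: σT_e⁴ = S(1−α)/4 = 4.825 W/m² → T_e = 96.04 K.
For an N-layer opaque stack, T_s⁴ = (N+1)T_e⁴, hence T_s = (5)^(1/4)×96.04 K = 143.6 K.

144 kelvin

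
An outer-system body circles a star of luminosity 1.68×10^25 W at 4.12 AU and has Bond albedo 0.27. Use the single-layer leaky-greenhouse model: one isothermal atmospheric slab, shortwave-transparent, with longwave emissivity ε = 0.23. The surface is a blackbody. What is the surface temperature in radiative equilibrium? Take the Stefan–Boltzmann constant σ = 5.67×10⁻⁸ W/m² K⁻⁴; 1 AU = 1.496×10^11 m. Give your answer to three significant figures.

59.8 K

d = 4.12 × 1.496×10^11 m = 6.164×10^11 m.
Spreading L over a sphere of radius d: S = 1.68×10^25/(4π·6.16×10^11²) = 3.519 W/m².
The planet radiates to space at T_e = [S(1−α)/(4σ)]^(1/4) = 58.01 K.
For a single slab of emissivity ε, T_s⁴ = 2T_e⁴/(2−ε); thus T_s = 58.01·(1.13)^(1/4) = 59.81 K.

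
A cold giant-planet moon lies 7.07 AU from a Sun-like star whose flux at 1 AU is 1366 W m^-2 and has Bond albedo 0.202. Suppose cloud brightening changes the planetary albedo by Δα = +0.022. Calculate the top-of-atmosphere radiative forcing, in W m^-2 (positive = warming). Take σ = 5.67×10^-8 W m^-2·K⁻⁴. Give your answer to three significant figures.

-0.150 W m^-2

Irradiance scales as 1/d², so S = 1366 W m^-2 × (1/7.07)² = 27.33 W m^-2.
The change in absorbed flux is Δ[S(1−α)/4] = −SΔα/4 = -0.1503 W m^-2.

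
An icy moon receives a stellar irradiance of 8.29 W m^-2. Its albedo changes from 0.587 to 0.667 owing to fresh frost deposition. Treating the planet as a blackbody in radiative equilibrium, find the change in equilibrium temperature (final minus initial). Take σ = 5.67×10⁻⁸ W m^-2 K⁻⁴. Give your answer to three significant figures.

-3.27 kelvin

With α = 0.587, T₁ = 62.33 K.
After:  T₂ = [8.290·0.333/(4σ)]^(1/4) = 59.07 K.
ΔT = T₂ − T₁ = -3.266 K.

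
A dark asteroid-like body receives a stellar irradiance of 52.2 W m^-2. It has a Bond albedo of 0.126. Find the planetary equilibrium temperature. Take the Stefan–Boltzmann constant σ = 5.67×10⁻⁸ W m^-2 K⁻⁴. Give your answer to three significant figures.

Absorbed flux (global mean): S(1−α)/4 = 52.20·0.874/4 = 11.41 W m^-2.
Set σT⁴ = 11.41 → T = (11.41/σ)^(1/4) = 119.1 K.

119 K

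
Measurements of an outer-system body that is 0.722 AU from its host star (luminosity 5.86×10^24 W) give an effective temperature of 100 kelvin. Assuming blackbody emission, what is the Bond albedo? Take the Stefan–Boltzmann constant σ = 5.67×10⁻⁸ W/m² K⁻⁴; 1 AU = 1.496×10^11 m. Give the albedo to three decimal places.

0.433

Orbital distance: d = 0.722 AU = 1.080×10^11 m.
Spreading L over a sphere of radius d: S = 5.86×10^24/(4π·1.08×10^11²) = 39.97 W/m².
Energy balance: S(1−α)/4 = σT⁴, so 1−α = 4σT⁴/S.
σT⁴ = 5.670 W/m², so 4σT⁴ = 22.68 W/m².
Hence α = 1 − 22.68/39.97 = 0.4326.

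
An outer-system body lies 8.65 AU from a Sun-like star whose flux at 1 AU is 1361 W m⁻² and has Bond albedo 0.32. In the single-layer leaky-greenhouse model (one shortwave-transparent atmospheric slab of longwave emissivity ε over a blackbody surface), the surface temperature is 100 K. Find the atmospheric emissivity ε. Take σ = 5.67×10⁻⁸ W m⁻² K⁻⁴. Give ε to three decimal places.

Irradiance scales as 1/d², so S = 1361 W m⁻² × (1/8.65)² = 18.19 W m⁻².
First, T_e = [18.19·(1−0.32)/(4σ)]^(1/4) = 85.94 K.
Inverting T_s⁴ = 2T_e⁴/(2−ε): (T_e/T_s)⁴ = 0.5454, so ε = 2(1 − 0.5454) = 0.9093.

0.909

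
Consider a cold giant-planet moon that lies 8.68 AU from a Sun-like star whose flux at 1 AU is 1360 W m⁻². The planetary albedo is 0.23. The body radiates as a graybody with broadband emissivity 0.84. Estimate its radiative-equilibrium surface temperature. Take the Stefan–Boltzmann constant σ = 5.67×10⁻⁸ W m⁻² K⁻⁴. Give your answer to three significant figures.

92.4 K

Flux at the orbit: S = 1360/(8.68)² = 18.05 W m⁻².
The planet absorbs (1−α)S over its disc πR² and re-emits over 4πR², so the mean absorbed flux is (1−0.23)·18.05/4 = 3.475 W m⁻².
Equating to εσT⁴ with ε = 0.84: T = (3.475/0.84σ)^(1/4) = 92.42 K.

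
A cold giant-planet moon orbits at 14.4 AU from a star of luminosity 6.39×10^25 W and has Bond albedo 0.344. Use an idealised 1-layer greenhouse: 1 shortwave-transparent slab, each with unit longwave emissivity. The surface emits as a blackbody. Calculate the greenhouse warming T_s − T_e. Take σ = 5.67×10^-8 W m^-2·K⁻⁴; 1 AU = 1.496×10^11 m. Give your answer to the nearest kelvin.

d = 14.4 × 1.496×10^11 m = 2.154×10^12 m.
S = L/(4πd²) = 1.096 W m^-2.
Top-of-atmosphere balance: σT_e⁴ = S(1−α)/4 = 0.1797 W m^-2 → T_e = 42.19 K.
T_s = (N+1)^(1/4)·T_e = 50.18 K.
So the greenhouse effect raises the surface by 50.18 − 42.19 = 7.983 K.

8 K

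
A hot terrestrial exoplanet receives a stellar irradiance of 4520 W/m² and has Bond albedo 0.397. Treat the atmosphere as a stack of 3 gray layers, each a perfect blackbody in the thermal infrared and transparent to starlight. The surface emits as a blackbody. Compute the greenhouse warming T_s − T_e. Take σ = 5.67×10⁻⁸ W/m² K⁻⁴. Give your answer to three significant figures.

Top-of-atmosphere balance: σT_e⁴ = S(1−α)/4 = 681.4 W/m² → T_e = 331.1 K.
T_s = (N+1)^(1/4)·T_e = 468.2 K.
Warming: T_s − T_e = 137.1 K.

137 kelvin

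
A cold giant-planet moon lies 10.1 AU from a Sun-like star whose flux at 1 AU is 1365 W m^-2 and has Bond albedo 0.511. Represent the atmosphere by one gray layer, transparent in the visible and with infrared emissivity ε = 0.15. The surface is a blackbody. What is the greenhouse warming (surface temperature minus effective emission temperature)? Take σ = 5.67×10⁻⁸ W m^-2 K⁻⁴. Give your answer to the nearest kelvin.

1 K

Flux at the orbit: S = 1365/(10.1)² = 13.38 W m^-2.
Effective emission temperature (TOA balance): σT_e⁴ = S(1−α)/4 = 1.636 W m^-2 → T_e = 73.29 K.
Surface balance with a leaky layer gives σT_s⁴ = σT_e⁴·2/(2−ε), so T_s = T_e·[2/(2−0.15)]^(1/4) = 74.73 K.
Greenhouse warming: T_s − T_e = 1.442 K.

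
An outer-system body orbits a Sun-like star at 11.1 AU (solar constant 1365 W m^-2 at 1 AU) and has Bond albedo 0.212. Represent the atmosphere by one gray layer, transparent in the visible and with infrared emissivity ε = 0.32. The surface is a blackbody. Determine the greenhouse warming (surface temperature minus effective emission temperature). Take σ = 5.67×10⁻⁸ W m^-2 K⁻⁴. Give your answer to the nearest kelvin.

4 K

Flux at the orbit: S = 1365/(11.1)² = 11.08 W m^-2.
The planet radiates to space at T_e = [S(1−α)/(4σ)]^(1/4) = 78.77 K.
The surface balance (absorbed SW + ε·downward IR = σT_s⁴) with T_a⁴ = T_s⁴/2 reduces to T_s = T_e·[2/(2−ε)]^¼ = 82.28 K.
T_s − T_e = 82.28 − 78.77 = 3.509 K.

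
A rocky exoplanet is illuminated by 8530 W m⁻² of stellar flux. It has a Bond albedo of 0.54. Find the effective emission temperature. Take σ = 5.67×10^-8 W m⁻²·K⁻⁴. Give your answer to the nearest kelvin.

363 K

Averaging over the sphere, the absorbed flux is S(1−α)/4 = 980.9 W m⁻².
In equilibrium σT⁴ equals this, so T = 362.7 K.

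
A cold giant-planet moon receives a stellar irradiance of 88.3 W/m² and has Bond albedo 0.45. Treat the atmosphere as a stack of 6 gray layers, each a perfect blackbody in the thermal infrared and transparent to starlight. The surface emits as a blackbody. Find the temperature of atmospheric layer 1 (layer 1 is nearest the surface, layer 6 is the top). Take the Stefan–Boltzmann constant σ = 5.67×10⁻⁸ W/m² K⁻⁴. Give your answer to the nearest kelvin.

189 K

The effective emission temperature is T_e = [S(1−α)/(4σ)]^¼ = 121.0 K.
Each opaque layer satisfies 2T_j⁴ = T_{j−1}⁴ + T_{j+1}⁴, giving T_k⁴ = (N+1−k)T_e⁴.
T_1 = (6)^(1/4)·121.0 = 189.3 K.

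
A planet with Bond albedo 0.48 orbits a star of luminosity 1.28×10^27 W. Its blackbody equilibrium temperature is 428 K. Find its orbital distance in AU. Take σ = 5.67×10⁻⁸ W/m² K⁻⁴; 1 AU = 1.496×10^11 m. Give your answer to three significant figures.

The flux needed for this T is 4σT⁴/(1−0.48) = 14640 W/m².
Then d = [L/(4πS)]^(1/2) = 8.342×10^10 m, i.e. 0.5576 AU.

0.558 AU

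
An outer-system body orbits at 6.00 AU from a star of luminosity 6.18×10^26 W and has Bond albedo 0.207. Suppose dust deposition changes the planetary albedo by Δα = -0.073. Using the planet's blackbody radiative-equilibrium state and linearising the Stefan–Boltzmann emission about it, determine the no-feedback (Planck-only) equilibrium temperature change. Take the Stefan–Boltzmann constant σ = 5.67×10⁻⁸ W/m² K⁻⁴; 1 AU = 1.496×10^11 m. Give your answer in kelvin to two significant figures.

2.8 kelvin

Orbital distance: d = 6.00 AU = 8.976×10^11 m.
Spreading L over a sphere of radius d: S = 6.18×10^26/(4π·8.98×10^11²) = 61.04 W/m².
Unperturbed T_e = [61.04·(1−0.207)/(4σ)]^¼ = 120.9 K.
TOA radiative forcing: ΔF = −S·Δα/4 = −61.04·(-0.073)/4 = 1.114 W/m².
The Planck feedback parameter is 4σT_e³ = 0.4005 W/m²/K.
Hence the no-feedback warming is ΔF/(4σT_e³) = 2.78 K.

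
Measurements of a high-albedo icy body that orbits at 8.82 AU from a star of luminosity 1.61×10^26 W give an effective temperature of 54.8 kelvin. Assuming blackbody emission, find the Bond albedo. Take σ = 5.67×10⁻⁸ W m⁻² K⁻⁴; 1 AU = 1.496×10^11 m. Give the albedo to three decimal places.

d = 8.82 × 1.496×10^11 m = 1.319×10^12 m.
S = L/(4πd²) = 7.359 W m⁻².
Rearranging the radiative balance, α = 1 − 4σT⁴/S.
4σT⁴ = 4·5.67×10⁻⁸·(54.8)⁴ = 2.045 W m⁻².
Hence α = 1 − 2.045/7.359 = 0.7221.

0.722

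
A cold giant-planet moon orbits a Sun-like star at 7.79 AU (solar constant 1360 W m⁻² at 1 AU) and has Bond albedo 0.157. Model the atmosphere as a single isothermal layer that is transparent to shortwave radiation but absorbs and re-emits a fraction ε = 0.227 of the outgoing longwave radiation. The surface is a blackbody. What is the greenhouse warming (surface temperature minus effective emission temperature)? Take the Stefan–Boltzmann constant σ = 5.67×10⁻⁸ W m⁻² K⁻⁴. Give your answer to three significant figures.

2.92 kelvin

Irradiance scales as 1/d², so S = 1360 W m⁻² × (1/7.79)² = 22.41 W m⁻².
The planet radiates to space at T_e = [S(1−α)/(4σ)]^(1/4) = 95.53 K.
Surface balance with a leaky layer gives σT_s⁴ = σT_e⁴·2/(2−ε), so T_s = T_e·[2/(2−0.227)]^(1/4) = 98.46 K.
Greenhouse warming: T_s − T_e = 2.921 K.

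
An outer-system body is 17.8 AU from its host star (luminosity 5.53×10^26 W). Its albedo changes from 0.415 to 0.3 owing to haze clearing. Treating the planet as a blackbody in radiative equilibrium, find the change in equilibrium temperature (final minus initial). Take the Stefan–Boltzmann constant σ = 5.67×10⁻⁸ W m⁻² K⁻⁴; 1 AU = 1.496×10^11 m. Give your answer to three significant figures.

2.90 K

d = 17.8 × 1.496×10^11 m = 2.663×10^12 m.
Flux at the orbit: S = L/(4πd²) = 5.53×10^26/(4π·(2.66×10^12)²) = 6.206 W m⁻².
Before: T₁ = [6.206·0.585/(4σ)]^(1/4) = 63.25 K.
After:  T₂ = [6.206·0.7/(4σ)]^(1/4) = 66.16 K.
ΔT = T₂ − T₁ = 2.903 K.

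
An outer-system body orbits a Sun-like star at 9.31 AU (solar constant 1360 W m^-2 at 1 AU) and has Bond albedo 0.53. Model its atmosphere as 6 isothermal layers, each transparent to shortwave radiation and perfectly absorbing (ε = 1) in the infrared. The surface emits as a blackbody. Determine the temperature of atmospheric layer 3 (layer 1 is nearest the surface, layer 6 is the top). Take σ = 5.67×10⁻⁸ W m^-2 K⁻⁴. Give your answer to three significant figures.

Flux at the orbit: S = 1360/(9.31)² = 15.69 W m^-2.
Top-of-atmosphere balance: σT_e⁴ = S(1−α)/4 = 1.844 W m^-2 → T_e = 75.51 K.
In the N-layer model, layer k (counted from the surface) has T_k = (N+1−k)^(1/4)·T_e.
With k = 3: T_3 = (6+1−3)^¼·75.51 K = 106.8 K.

107 K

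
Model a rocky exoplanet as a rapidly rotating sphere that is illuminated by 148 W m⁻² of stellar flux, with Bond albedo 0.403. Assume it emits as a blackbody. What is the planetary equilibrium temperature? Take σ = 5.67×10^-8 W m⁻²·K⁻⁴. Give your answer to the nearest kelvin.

Averaging over the sphere, the absorbed flux is S(1−α)/4 = 22.09 W m⁻².
Balancing against σT⁴: T = (22.09/5.67×10⁻⁸)^(1/4) = 140.5 K.

140 K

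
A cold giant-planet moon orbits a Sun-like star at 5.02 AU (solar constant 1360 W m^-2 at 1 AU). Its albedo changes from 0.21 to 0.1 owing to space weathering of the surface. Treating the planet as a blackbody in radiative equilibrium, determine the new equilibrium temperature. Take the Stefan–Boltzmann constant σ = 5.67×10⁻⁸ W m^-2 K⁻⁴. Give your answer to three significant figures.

Irradiance scales as 1/d², so S = 1360 W m^-2 × (1/5.02)² = 53.97 W m^-2.
With the new albedo, S(1−α₂)/4 = 12.14 W m^-2, so T₂ = 121.0 K.

121 K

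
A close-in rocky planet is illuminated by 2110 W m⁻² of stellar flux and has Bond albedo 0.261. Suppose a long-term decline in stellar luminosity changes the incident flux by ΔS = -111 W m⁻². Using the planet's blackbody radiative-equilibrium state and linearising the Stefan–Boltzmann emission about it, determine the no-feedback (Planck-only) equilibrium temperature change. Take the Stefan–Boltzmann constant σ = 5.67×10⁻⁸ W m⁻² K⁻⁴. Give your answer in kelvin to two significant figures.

Reference equilibrium: T_e = [S(1−α)/(4σ)]^(1/4) = 288.0 K.
ΔF = Δ[S(1−α)]/4 = (1−0.261)·-111/4 = -20.51 W m⁻².
Planck response: λ_P = 4σT_e³ = 4·5.67×10⁻⁸·(288.0)³ = 5.415 W m⁻²/K.
So ΔT₀ = -20.51/5.415 = -3.79 K.

-3.8 K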